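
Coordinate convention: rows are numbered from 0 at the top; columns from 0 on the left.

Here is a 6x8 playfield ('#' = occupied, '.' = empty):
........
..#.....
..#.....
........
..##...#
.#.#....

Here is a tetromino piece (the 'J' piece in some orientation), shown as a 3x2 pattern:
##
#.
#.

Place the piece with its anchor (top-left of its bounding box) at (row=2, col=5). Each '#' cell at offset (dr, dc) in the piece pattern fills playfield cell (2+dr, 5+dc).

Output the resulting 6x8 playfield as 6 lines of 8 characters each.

Fill (2+0,5+0) = (2,5)
Fill (2+0,5+1) = (2,6)
Fill (2+1,5+0) = (3,5)
Fill (2+2,5+0) = (4,5)

Answer: ........
..#.....
..#..##.
.....#..
..##.#.#
.#.#....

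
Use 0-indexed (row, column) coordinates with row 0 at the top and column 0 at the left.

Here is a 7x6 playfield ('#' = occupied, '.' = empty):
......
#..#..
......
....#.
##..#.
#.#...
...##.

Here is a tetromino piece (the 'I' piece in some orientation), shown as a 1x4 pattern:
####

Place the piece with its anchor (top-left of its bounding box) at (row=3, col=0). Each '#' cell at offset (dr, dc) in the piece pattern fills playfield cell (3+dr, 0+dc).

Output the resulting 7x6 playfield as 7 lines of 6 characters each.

Answer: ......
#..#..
......
#####.
##..#.
#.#...
...##.

Derivation:
Fill (3+0,0+0) = (3,0)
Fill (3+0,0+1) = (3,1)
Fill (3+0,0+2) = (3,2)
Fill (3+0,0+3) = (3,3)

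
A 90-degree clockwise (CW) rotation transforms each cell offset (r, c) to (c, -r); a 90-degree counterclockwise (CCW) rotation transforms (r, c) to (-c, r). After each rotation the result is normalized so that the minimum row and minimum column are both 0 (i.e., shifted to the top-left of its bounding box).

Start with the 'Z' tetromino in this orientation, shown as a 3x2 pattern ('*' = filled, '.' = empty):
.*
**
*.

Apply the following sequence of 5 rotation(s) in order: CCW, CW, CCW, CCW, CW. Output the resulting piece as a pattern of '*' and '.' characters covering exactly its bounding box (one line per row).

Start:
.*
**
*.
After rotation 1 (CCW):
**.
.**
After rotation 2 (CW):
.*
**
*.
After rotation 3 (CCW):
**.
.**
After rotation 4 (CCW):
.*
**
*.
After rotation 5 (CW):
**.
.**

Answer: **.
.**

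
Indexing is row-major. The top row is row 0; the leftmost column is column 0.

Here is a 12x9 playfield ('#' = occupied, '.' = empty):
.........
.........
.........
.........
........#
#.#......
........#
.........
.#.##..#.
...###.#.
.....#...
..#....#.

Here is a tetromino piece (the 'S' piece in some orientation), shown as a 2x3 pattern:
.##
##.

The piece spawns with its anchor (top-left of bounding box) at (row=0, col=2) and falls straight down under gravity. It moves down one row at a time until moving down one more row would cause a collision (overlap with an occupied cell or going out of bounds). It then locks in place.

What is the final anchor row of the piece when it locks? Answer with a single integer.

Spawn at (row=0, col=2). Try each row:
  row 0: fits
  row 1: fits
  row 2: fits
  row 3: fits
  row 4: blocked -> lock at row 3

Answer: 3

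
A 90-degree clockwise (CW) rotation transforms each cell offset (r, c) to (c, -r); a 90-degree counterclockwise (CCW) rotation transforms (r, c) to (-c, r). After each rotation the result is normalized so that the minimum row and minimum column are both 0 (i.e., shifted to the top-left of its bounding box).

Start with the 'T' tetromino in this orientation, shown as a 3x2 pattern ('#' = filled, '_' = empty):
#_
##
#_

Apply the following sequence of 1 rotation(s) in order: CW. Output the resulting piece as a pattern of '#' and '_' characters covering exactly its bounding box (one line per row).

Answer: ###
_#_

Derivation:
Start:
#_
##
#_
After rotation 1 (CW):
###
_#_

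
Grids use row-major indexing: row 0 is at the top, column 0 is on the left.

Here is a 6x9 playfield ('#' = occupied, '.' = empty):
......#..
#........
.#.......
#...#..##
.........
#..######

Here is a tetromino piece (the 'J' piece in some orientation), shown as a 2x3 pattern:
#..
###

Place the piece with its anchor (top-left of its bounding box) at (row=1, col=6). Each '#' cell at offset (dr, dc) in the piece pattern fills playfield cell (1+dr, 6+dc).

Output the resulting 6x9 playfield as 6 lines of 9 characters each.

Fill (1+0,6+0) = (1,6)
Fill (1+1,6+0) = (2,6)
Fill (1+1,6+1) = (2,7)
Fill (1+1,6+2) = (2,8)

Answer: ......#..
#.....#..
.#....###
#...#..##
.........
#..######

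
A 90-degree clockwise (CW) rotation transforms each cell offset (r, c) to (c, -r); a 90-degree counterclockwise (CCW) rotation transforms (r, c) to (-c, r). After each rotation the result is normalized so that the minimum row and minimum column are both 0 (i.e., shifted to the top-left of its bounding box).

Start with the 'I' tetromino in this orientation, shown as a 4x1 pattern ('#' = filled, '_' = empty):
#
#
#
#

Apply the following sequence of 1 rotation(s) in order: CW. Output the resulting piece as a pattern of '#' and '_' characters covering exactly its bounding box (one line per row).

Answer: ####

Derivation:
Start:
#
#
#
#
After rotation 1 (CW):
####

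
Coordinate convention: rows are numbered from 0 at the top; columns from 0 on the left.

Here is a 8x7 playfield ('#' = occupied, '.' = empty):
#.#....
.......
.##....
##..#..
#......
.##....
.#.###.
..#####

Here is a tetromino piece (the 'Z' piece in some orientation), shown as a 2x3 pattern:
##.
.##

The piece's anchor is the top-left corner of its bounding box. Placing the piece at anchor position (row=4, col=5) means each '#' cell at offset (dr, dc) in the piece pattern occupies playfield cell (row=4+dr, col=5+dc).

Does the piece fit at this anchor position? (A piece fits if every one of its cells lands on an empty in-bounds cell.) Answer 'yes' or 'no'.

Answer: no

Derivation:
Check each piece cell at anchor (4, 5):
  offset (0,0) -> (4,5): empty -> OK
  offset (0,1) -> (4,6): empty -> OK
  offset (1,1) -> (5,6): empty -> OK
  offset (1,2) -> (5,7): out of bounds -> FAIL
All cells valid: no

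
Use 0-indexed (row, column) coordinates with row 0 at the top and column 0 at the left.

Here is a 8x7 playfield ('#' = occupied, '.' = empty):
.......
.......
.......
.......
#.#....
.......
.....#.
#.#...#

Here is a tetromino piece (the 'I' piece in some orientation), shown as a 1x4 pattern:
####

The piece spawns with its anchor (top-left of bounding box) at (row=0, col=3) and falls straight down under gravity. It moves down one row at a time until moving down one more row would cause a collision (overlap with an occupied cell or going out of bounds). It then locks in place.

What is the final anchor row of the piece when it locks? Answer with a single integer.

Answer: 5

Derivation:
Spawn at (row=0, col=3). Try each row:
  row 0: fits
  row 1: fits
  row 2: fits
  row 3: fits
  row 4: fits
  row 5: fits
  row 6: blocked -> lock at row 5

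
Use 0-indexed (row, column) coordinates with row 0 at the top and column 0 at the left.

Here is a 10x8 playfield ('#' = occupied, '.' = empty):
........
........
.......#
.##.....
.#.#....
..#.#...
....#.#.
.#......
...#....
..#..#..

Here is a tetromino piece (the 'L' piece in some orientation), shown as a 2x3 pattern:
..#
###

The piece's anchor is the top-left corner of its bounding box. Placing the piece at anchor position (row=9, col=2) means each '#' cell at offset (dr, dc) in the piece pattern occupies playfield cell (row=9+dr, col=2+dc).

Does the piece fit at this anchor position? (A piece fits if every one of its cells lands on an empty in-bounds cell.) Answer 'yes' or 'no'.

Answer: no

Derivation:
Check each piece cell at anchor (9, 2):
  offset (0,2) -> (9,4): empty -> OK
  offset (1,0) -> (10,2): out of bounds -> FAIL
  offset (1,1) -> (10,3): out of bounds -> FAIL
  offset (1,2) -> (10,4): out of bounds -> FAIL
All cells valid: no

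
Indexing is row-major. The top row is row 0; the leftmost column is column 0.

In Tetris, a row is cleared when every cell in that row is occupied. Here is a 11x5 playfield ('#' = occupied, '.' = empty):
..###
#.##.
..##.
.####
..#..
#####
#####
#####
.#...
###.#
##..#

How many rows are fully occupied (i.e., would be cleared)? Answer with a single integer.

Answer: 3

Derivation:
Check each row:
  row 0: 2 empty cells -> not full
  row 1: 2 empty cells -> not full
  row 2: 3 empty cells -> not full
  row 3: 1 empty cell -> not full
  row 4: 4 empty cells -> not full
  row 5: 0 empty cells -> FULL (clear)
  row 6: 0 empty cells -> FULL (clear)
  row 7: 0 empty cells -> FULL (clear)
  row 8: 4 empty cells -> not full
  row 9: 1 empty cell -> not full
  row 10: 2 empty cells -> not full
Total rows cleared: 3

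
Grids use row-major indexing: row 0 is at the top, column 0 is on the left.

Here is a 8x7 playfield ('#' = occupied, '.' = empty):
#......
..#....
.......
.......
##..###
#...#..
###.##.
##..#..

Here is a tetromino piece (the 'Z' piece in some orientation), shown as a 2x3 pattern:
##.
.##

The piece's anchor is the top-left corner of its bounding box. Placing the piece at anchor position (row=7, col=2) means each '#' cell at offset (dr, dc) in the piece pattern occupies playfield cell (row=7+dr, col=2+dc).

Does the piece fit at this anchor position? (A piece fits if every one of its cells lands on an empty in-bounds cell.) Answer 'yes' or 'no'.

Check each piece cell at anchor (7, 2):
  offset (0,0) -> (7,2): empty -> OK
  offset (0,1) -> (7,3): empty -> OK
  offset (1,1) -> (8,3): out of bounds -> FAIL
  offset (1,2) -> (8,4): out of bounds -> FAIL
All cells valid: no

Answer: no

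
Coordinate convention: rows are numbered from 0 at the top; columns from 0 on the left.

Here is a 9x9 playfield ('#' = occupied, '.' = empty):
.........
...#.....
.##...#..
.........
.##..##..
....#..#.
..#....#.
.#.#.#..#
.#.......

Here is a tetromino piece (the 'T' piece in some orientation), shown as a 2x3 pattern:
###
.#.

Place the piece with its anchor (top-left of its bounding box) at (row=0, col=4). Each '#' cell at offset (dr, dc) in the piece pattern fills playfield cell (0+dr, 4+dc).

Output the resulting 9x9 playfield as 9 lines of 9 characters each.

Fill (0+0,4+0) = (0,4)
Fill (0+0,4+1) = (0,5)
Fill (0+0,4+2) = (0,6)
Fill (0+1,4+1) = (1,5)

Answer: ....###..
...#.#...
.##...#..
.........
.##..##..
....#..#.
..#....#.
.#.#.#..#
.#.......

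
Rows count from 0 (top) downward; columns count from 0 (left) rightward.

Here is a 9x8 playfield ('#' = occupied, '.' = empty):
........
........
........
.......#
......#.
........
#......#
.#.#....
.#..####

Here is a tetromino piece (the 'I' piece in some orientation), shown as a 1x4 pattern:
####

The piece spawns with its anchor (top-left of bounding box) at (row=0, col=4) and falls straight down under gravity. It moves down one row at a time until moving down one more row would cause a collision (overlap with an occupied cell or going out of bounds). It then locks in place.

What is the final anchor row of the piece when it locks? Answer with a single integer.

Spawn at (row=0, col=4). Try each row:
  row 0: fits
  row 1: fits
  row 2: fits
  row 3: blocked -> lock at row 2

Answer: 2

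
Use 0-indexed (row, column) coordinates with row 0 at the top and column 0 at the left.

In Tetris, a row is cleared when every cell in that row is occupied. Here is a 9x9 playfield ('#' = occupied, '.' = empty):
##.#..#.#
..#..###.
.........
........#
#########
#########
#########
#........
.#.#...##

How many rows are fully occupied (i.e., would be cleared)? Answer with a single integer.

Answer: 3

Derivation:
Check each row:
  row 0: 4 empty cells -> not full
  row 1: 5 empty cells -> not full
  row 2: 9 empty cells -> not full
  row 3: 8 empty cells -> not full
  row 4: 0 empty cells -> FULL (clear)
  row 5: 0 empty cells -> FULL (clear)
  row 6: 0 empty cells -> FULL (clear)
  row 7: 8 empty cells -> not full
  row 8: 5 empty cells -> not full
Total rows cleared: 3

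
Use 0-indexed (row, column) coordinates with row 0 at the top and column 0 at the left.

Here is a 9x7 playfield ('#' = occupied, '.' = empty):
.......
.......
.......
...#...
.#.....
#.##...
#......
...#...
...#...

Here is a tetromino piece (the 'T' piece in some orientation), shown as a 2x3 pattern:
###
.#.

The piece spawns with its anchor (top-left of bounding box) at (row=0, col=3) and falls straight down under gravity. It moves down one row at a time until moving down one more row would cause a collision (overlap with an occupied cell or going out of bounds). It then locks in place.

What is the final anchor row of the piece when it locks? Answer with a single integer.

Spawn at (row=0, col=3). Try each row:
  row 0: fits
  row 1: fits
  row 2: fits
  row 3: blocked -> lock at row 2

Answer: 2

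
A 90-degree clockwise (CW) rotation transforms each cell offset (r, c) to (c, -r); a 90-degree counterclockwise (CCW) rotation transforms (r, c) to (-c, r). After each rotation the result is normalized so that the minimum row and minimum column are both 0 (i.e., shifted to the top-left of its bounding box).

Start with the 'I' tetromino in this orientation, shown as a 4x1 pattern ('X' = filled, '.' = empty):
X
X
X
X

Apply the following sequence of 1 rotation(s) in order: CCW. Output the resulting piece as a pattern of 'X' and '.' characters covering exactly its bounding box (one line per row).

Answer: XXXX

Derivation:
Start:
X
X
X
X
After rotation 1 (CCW):
XXXX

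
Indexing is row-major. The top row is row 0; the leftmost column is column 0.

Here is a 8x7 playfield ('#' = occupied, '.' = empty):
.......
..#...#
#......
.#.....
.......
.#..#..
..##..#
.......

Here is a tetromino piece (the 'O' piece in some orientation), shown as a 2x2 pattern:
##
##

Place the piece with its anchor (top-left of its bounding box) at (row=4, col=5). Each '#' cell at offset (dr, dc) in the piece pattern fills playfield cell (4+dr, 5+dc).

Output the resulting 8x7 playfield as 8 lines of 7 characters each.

Answer: .......
..#...#
#......
.#.....
.....##
.#..###
..##..#
.......

Derivation:
Fill (4+0,5+0) = (4,5)
Fill (4+0,5+1) = (4,6)
Fill (4+1,5+0) = (5,5)
Fill (4+1,5+1) = (5,6)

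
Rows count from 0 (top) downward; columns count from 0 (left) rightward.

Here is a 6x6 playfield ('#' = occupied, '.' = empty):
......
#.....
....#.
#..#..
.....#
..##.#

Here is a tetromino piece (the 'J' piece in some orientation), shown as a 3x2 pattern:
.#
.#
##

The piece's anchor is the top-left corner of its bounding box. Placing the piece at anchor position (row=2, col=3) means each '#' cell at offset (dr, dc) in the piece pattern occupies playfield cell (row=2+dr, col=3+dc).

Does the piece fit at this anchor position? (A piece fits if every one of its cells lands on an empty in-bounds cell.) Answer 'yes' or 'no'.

Answer: no

Derivation:
Check each piece cell at anchor (2, 3):
  offset (0,1) -> (2,4): occupied ('#') -> FAIL
  offset (1,1) -> (3,4): empty -> OK
  offset (2,0) -> (4,3): empty -> OK
  offset (2,1) -> (4,4): empty -> OK
All cells valid: no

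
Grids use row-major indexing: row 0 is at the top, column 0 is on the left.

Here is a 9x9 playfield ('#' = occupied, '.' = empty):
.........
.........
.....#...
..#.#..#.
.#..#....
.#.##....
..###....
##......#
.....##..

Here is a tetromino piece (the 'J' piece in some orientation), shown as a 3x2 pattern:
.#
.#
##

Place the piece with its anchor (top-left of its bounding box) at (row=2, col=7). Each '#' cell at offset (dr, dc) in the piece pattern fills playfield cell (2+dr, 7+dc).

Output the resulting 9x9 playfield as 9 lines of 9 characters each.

Fill (2+0,7+1) = (2,8)
Fill (2+1,7+1) = (3,8)
Fill (2+2,7+0) = (4,7)
Fill (2+2,7+1) = (4,8)

Answer: .........
.........
.....#..#
..#.#..##
.#..#..##
.#.##....
..###....
##......#
.....##..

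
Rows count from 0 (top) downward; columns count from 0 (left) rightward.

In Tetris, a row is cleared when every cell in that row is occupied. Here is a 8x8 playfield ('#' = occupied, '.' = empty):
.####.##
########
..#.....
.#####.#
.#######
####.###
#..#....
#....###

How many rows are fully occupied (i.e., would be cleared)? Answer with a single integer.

Answer: 1

Derivation:
Check each row:
  row 0: 2 empty cells -> not full
  row 1: 0 empty cells -> FULL (clear)
  row 2: 7 empty cells -> not full
  row 3: 2 empty cells -> not full
  row 4: 1 empty cell -> not full
  row 5: 1 empty cell -> not full
  row 6: 6 empty cells -> not full
  row 7: 4 empty cells -> not full
Total rows cleared: 1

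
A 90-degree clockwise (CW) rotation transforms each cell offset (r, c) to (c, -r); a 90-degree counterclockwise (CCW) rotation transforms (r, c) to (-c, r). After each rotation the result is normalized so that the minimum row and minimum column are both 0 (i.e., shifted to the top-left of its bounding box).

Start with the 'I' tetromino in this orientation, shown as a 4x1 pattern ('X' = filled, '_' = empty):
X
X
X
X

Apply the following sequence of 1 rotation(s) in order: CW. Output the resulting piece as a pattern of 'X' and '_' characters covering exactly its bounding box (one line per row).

Answer: XXXX

Derivation:
Start:
X
X
X
X
After rotation 1 (CW):
XXXX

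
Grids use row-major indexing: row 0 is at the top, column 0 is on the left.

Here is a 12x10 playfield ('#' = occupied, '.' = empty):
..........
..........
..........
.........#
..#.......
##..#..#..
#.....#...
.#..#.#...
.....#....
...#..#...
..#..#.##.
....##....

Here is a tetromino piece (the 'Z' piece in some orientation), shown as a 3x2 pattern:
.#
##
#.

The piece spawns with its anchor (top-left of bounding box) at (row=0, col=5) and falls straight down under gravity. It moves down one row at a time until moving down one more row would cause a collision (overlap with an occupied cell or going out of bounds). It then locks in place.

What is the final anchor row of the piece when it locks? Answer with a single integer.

Spawn at (row=0, col=5). Try each row:
  row 0: fits
  row 1: fits
  row 2: fits
  row 3: fits
  row 4: fits
  row 5: blocked -> lock at row 4

Answer: 4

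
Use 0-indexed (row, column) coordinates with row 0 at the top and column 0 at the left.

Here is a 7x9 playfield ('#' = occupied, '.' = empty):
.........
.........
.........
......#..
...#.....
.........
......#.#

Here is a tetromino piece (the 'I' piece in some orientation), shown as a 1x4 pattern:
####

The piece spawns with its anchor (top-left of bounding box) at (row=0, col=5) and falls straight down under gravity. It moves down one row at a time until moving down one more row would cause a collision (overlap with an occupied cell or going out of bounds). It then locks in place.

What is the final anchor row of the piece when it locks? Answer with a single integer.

Answer: 2

Derivation:
Spawn at (row=0, col=5). Try each row:
  row 0: fits
  row 1: fits
  row 2: fits
  row 3: blocked -> lock at row 2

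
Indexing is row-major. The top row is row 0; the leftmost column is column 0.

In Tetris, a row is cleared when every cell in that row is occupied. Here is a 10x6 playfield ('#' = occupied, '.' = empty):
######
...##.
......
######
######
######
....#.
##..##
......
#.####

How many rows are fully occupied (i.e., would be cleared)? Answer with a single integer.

Answer: 4

Derivation:
Check each row:
  row 0: 0 empty cells -> FULL (clear)
  row 1: 4 empty cells -> not full
  row 2: 6 empty cells -> not full
  row 3: 0 empty cells -> FULL (clear)
  row 4: 0 empty cells -> FULL (clear)
  row 5: 0 empty cells -> FULL (clear)
  row 6: 5 empty cells -> not full
  row 7: 2 empty cells -> not full
  row 8: 6 empty cells -> not full
  row 9: 1 empty cell -> not full
Total rows cleared: 4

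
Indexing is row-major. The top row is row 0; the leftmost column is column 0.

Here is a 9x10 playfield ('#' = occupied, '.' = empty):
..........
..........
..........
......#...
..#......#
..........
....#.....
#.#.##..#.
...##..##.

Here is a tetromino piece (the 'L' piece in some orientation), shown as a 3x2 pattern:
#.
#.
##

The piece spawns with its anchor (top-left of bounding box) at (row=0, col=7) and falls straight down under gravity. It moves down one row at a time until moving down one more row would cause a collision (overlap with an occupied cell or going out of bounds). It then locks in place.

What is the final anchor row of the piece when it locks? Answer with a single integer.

Spawn at (row=0, col=7). Try each row:
  row 0: fits
  row 1: fits
  row 2: fits
  row 3: fits
  row 4: fits
  row 5: blocked -> lock at row 4

Answer: 4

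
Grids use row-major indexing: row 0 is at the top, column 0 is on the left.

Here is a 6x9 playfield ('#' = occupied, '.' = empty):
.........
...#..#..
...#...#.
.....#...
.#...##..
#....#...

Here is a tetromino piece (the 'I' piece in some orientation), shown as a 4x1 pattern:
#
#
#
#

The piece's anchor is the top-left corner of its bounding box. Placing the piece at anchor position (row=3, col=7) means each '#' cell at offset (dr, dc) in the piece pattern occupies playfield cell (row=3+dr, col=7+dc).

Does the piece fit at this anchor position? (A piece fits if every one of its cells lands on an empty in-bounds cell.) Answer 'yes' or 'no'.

Answer: no

Derivation:
Check each piece cell at anchor (3, 7):
  offset (0,0) -> (3,7): empty -> OK
  offset (1,0) -> (4,7): empty -> OK
  offset (2,0) -> (5,7): empty -> OK
  offset (3,0) -> (6,7): out of bounds -> FAIL
All cells valid: no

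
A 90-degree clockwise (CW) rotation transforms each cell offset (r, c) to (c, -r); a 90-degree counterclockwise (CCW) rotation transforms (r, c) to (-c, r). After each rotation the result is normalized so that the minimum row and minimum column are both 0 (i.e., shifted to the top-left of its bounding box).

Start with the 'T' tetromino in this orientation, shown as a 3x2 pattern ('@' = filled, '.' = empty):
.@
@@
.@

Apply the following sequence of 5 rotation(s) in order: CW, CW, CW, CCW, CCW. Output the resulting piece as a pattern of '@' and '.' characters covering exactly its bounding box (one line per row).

Start:
.@
@@
.@
After rotation 1 (CW):
.@.
@@@
After rotation 2 (CW):
@.
@@
@.
After rotation 3 (CW):
@@@
.@.
After rotation 4 (CCW):
@.
@@
@.
After rotation 5 (CCW):
.@.
@@@

Answer: .@.
@@@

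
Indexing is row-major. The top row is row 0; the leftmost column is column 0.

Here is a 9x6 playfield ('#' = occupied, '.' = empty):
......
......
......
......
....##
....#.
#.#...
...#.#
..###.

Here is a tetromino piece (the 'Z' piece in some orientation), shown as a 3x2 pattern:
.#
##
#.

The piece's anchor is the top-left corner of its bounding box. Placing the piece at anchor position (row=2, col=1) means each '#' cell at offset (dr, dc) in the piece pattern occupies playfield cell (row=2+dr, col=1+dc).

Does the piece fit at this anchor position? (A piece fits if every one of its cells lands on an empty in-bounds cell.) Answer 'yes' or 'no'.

Answer: yes

Derivation:
Check each piece cell at anchor (2, 1):
  offset (0,1) -> (2,2): empty -> OK
  offset (1,0) -> (3,1): empty -> OK
  offset (1,1) -> (3,2): empty -> OK
  offset (2,0) -> (4,1): empty -> OK
All cells valid: yes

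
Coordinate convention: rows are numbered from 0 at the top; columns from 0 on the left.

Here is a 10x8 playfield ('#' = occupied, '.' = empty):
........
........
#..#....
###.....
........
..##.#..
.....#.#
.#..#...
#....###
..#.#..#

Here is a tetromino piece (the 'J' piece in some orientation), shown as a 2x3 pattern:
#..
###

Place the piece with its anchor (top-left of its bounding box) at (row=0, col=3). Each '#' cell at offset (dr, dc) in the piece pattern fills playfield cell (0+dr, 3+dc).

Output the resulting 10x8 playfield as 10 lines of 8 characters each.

Fill (0+0,3+0) = (0,3)
Fill (0+1,3+0) = (1,3)
Fill (0+1,3+1) = (1,4)
Fill (0+1,3+2) = (1,5)

Answer: ...#....
...###..
#..#....
###.....
........
..##.#..
.....#.#
.#..#...
#....###
..#.#..#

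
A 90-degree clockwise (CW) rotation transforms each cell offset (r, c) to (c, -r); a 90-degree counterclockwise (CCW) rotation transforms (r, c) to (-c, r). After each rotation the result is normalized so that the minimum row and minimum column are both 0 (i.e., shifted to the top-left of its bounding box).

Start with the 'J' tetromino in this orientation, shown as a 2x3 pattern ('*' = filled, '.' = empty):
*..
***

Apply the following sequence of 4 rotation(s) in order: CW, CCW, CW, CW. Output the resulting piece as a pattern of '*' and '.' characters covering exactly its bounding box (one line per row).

Start:
*..
***
After rotation 1 (CW):
**
*.
*.
After rotation 2 (CCW):
*..
***
After rotation 3 (CW):
**
*.
*.
After rotation 4 (CW):
***
..*

Answer: ***
..*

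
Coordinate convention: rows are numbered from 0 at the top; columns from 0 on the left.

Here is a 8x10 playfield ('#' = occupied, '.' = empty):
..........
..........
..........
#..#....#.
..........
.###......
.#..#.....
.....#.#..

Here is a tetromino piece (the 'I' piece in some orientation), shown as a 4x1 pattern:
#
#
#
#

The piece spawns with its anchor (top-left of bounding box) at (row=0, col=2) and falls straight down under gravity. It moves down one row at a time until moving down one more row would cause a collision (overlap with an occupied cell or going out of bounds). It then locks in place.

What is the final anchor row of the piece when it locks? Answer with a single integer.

Spawn at (row=0, col=2). Try each row:
  row 0: fits
  row 1: fits
  row 2: blocked -> lock at row 1

Answer: 1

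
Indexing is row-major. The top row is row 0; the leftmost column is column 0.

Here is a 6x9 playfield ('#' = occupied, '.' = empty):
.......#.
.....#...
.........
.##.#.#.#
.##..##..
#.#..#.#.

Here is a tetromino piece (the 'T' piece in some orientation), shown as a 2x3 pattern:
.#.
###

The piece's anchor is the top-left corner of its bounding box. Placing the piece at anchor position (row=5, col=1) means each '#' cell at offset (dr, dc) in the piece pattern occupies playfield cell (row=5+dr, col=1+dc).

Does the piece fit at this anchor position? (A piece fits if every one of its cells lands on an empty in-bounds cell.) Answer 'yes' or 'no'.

Check each piece cell at anchor (5, 1):
  offset (0,1) -> (5,2): occupied ('#') -> FAIL
  offset (1,0) -> (6,1): out of bounds -> FAIL
  offset (1,1) -> (6,2): out of bounds -> FAIL
  offset (1,2) -> (6,3): out of bounds -> FAIL
All cells valid: no

Answer: no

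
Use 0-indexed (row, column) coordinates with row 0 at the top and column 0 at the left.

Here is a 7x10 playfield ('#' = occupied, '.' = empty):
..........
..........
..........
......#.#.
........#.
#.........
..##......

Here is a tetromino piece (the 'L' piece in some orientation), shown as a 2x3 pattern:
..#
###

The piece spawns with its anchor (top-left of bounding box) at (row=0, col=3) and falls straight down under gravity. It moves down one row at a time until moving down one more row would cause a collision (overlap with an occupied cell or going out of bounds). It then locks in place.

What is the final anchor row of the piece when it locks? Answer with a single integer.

Spawn at (row=0, col=3). Try each row:
  row 0: fits
  row 1: fits
  row 2: fits
  row 3: fits
  row 4: fits
  row 5: blocked -> lock at row 4

Answer: 4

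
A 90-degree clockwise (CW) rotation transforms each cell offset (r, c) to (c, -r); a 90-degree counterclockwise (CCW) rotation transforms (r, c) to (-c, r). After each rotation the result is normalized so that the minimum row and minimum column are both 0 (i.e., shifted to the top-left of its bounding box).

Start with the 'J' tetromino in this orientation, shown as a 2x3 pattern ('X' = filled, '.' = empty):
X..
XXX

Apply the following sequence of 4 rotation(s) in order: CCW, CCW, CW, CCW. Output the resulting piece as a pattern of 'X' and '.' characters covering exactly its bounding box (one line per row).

Start:
X..
XXX
After rotation 1 (CCW):
.X
.X
XX
After rotation 2 (CCW):
XXX
..X
After rotation 3 (CW):
.X
.X
XX
After rotation 4 (CCW):
XXX
..X

Answer: XXX
..X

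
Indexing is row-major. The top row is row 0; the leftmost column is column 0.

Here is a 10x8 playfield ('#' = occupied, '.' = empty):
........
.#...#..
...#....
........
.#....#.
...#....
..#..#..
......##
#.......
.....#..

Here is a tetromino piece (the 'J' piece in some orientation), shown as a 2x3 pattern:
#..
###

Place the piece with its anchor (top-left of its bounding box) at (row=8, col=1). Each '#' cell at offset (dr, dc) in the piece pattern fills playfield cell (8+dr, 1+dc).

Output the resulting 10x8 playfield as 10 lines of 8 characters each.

Fill (8+0,1+0) = (8,1)
Fill (8+1,1+0) = (9,1)
Fill (8+1,1+1) = (9,2)
Fill (8+1,1+2) = (9,3)

Answer: ........
.#...#..
...#....
........
.#....#.
...#....
..#..#..
......##
##......
.###.#..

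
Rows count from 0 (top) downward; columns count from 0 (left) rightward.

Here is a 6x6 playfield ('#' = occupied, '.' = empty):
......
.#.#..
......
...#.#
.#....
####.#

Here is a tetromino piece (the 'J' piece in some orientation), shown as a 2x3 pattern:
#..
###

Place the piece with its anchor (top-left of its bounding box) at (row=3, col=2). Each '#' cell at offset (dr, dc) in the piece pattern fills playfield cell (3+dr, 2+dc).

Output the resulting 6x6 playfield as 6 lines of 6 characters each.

Fill (3+0,2+0) = (3,2)
Fill (3+1,2+0) = (4,2)
Fill (3+1,2+1) = (4,3)
Fill (3+1,2+2) = (4,4)

Answer: ......
.#.#..
......
..##.#
.####.
####.#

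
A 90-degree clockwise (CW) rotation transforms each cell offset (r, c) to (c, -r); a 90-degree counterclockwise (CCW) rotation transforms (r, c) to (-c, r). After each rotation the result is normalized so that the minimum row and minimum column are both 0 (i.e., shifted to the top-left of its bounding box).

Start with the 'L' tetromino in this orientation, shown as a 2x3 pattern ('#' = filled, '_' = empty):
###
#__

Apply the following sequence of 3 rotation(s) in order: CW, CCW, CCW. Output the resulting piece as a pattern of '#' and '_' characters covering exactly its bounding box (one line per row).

Start:
###
#__
After rotation 1 (CW):
##
_#
_#
After rotation 2 (CCW):
###
#__
After rotation 3 (CCW):
#_
#_
##

Answer: #_
#_
##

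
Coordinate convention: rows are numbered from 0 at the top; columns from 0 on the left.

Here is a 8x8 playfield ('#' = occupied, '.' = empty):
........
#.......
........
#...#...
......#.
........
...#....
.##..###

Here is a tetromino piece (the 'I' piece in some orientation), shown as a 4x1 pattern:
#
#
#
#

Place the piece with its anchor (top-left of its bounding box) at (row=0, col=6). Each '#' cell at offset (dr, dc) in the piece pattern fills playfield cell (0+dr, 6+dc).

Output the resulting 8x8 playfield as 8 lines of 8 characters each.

Fill (0+0,6+0) = (0,6)
Fill (0+1,6+0) = (1,6)
Fill (0+2,6+0) = (2,6)
Fill (0+3,6+0) = (3,6)

Answer: ......#.
#.....#.
......#.
#...#.#.
......#.
........
...#....
.##..###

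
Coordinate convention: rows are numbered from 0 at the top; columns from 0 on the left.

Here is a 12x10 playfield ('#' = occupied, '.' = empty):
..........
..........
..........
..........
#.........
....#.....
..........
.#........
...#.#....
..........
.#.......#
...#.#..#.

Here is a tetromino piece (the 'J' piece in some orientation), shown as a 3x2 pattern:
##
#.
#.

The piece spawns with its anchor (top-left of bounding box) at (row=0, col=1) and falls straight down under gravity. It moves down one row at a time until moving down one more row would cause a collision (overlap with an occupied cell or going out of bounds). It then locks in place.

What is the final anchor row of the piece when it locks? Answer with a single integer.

Spawn at (row=0, col=1). Try each row:
  row 0: fits
  row 1: fits
  row 2: fits
  row 3: fits
  row 4: fits
  row 5: blocked -> lock at row 4

Answer: 4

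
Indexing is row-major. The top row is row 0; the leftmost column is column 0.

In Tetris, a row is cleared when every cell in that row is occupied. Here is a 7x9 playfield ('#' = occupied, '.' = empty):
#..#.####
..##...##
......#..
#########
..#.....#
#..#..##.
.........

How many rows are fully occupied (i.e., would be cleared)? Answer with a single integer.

Answer: 1

Derivation:
Check each row:
  row 0: 3 empty cells -> not full
  row 1: 5 empty cells -> not full
  row 2: 8 empty cells -> not full
  row 3: 0 empty cells -> FULL (clear)
  row 4: 7 empty cells -> not full
  row 5: 5 empty cells -> not full
  row 6: 9 empty cells -> not full
Total rows cleared: 1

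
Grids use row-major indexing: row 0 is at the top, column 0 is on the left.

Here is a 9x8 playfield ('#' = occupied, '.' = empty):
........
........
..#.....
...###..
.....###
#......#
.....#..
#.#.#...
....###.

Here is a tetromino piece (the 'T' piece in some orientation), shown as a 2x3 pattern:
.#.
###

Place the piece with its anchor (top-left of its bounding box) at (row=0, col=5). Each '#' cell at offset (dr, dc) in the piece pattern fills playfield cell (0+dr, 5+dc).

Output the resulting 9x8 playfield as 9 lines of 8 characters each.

Fill (0+0,5+1) = (0,6)
Fill (0+1,5+0) = (1,5)
Fill (0+1,5+1) = (1,6)
Fill (0+1,5+2) = (1,7)

Answer: ......#.
.....###
..#.....
...###..
.....###
#......#
.....#..
#.#.#...
....###.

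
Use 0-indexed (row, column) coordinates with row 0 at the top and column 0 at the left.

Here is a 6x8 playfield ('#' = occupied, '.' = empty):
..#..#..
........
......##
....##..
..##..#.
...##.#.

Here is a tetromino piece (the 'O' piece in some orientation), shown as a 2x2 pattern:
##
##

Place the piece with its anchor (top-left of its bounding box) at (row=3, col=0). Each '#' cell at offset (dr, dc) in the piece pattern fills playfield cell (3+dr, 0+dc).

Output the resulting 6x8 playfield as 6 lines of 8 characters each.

Answer: ..#..#..
........
......##
##..##..
####..#.
...##.#.

Derivation:
Fill (3+0,0+0) = (3,0)
Fill (3+0,0+1) = (3,1)
Fill (3+1,0+0) = (4,0)
Fill (3+1,0+1) = (4,1)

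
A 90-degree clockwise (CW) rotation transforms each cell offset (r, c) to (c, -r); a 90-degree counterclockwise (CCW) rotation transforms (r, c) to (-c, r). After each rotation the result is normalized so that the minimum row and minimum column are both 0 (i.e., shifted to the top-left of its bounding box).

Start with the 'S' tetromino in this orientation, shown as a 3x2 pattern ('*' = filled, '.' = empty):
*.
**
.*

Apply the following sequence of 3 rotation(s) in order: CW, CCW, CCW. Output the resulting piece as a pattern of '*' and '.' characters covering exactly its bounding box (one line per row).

Answer: .**
**.

Derivation:
Start:
*.
**
.*
After rotation 1 (CW):
.**
**.
After rotation 2 (CCW):
*.
**
.*
After rotation 3 (CCW):
.**
**.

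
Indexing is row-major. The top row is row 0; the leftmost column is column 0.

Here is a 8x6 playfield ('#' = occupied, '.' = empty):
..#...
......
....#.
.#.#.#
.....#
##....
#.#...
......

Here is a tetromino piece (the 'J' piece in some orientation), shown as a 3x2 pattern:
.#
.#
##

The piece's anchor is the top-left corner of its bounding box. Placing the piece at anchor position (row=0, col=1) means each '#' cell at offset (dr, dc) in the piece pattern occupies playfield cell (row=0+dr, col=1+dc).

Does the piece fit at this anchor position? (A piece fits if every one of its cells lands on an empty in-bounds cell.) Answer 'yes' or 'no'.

Check each piece cell at anchor (0, 1):
  offset (0,1) -> (0,2): occupied ('#') -> FAIL
  offset (1,1) -> (1,2): empty -> OK
  offset (2,0) -> (2,1): empty -> OK
  offset (2,1) -> (2,2): empty -> OK
All cells valid: no

Answer: no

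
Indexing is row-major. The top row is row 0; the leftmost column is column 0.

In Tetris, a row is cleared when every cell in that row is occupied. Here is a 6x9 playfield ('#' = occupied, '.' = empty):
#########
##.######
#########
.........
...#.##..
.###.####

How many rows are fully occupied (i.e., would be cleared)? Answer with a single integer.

Answer: 2

Derivation:
Check each row:
  row 0: 0 empty cells -> FULL (clear)
  row 1: 1 empty cell -> not full
  row 2: 0 empty cells -> FULL (clear)
  row 3: 9 empty cells -> not full
  row 4: 6 empty cells -> not full
  row 5: 2 empty cells -> not full
Total rows cleared: 2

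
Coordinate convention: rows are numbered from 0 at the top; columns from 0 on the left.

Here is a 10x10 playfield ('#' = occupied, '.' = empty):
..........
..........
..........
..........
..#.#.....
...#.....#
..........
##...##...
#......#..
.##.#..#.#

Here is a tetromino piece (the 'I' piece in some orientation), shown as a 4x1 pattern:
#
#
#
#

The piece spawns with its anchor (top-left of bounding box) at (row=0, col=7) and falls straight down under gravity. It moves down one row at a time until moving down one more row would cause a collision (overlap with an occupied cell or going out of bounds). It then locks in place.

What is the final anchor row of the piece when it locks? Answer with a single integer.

Answer: 4

Derivation:
Spawn at (row=0, col=7). Try each row:
  row 0: fits
  row 1: fits
  row 2: fits
  row 3: fits
  row 4: fits
  row 5: blocked -> lock at row 4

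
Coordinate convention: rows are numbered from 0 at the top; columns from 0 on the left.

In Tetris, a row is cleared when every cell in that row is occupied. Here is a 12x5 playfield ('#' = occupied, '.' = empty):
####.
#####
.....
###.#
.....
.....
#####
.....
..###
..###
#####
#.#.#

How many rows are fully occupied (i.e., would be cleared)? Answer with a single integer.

Check each row:
  row 0: 1 empty cell -> not full
  row 1: 0 empty cells -> FULL (clear)
  row 2: 5 empty cells -> not full
  row 3: 1 empty cell -> not full
  row 4: 5 empty cells -> not full
  row 5: 5 empty cells -> not full
  row 6: 0 empty cells -> FULL (clear)
  row 7: 5 empty cells -> not full
  row 8: 2 empty cells -> not full
  row 9: 2 empty cells -> not full
  row 10: 0 empty cells -> FULL (clear)
  row 11: 2 empty cells -> not full
Total rows cleared: 3

Answer: 3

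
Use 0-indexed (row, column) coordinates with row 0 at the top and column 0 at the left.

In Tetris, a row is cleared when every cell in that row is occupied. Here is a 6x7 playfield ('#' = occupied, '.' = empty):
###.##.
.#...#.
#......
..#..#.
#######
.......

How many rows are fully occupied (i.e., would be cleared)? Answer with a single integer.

Check each row:
  row 0: 2 empty cells -> not full
  row 1: 5 empty cells -> not full
  row 2: 6 empty cells -> not full
  row 3: 5 empty cells -> not full
  row 4: 0 empty cells -> FULL (clear)
  row 5: 7 empty cells -> not full
Total rows cleared: 1

Answer: 1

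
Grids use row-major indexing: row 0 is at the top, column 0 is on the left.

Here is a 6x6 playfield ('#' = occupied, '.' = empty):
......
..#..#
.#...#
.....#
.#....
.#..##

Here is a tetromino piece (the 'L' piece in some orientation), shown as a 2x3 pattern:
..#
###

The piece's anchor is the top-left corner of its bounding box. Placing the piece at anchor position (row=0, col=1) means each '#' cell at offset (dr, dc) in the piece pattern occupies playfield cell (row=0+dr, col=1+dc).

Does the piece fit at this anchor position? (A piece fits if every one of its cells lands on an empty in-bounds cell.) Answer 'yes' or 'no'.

Check each piece cell at anchor (0, 1):
  offset (0,2) -> (0,3): empty -> OK
  offset (1,0) -> (1,1): empty -> OK
  offset (1,1) -> (1,2): occupied ('#') -> FAIL
  offset (1,2) -> (1,3): empty -> OK
All cells valid: no

Answer: no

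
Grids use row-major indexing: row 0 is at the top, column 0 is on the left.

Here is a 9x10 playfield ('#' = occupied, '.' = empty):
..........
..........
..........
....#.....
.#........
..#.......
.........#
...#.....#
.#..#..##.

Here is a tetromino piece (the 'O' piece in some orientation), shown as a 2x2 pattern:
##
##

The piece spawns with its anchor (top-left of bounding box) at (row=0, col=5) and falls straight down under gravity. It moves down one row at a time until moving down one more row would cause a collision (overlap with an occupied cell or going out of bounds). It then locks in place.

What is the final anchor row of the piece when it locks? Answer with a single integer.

Spawn at (row=0, col=5). Try each row:
  row 0: fits
  row 1: fits
  row 2: fits
  row 3: fits
  row 4: fits
  row 5: fits
  row 6: fits
  row 7: fits
  row 8: blocked -> lock at row 7

Answer: 7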